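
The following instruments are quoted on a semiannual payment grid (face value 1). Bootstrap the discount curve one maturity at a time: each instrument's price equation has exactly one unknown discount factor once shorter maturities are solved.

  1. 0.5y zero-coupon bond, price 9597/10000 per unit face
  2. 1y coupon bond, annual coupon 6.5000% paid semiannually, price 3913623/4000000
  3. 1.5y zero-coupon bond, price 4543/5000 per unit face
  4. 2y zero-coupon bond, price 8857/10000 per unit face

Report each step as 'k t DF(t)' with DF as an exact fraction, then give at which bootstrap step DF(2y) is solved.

step 1 [0.5y] zero: DF = P = 9597/10000 ≈ 0.959700
step 2 [1y] bond c/2=13/400: DF=(3913623/4000000 − 13/400·(0.959700))/(1+13/400) = 4587/5000 ≈ 0.917400
step 3 [1.5y] zero: DF = P = 4543/5000 ≈ 0.908600
step 4 [2y] zero: DF = P = 8857/10000 ≈ 0.885700

1 1/2 9597/10000
2 1 4587/5000
3 3/2 4543/5000
4 2 8857/10000
DF(2y) is solved at step 4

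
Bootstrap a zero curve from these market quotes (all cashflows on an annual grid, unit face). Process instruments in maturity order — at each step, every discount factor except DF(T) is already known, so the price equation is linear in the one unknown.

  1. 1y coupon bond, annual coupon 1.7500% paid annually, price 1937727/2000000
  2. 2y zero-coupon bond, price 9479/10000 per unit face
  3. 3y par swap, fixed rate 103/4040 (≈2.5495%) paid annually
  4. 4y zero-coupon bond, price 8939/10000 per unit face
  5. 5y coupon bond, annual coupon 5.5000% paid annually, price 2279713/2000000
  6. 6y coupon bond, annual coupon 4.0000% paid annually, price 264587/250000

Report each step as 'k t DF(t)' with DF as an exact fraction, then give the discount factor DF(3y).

step 1 [1y] bond c/1=7/400: DF=(1937727/2000000 − 7/400·(0))/(1+7/400) = 4761/5000 ≈ 0.952200
step 2 [2y] zero: DF = P = 9479/10000 ≈ 0.947900
step 3 [3y] swap r/1=103/4040: DF=(1 − 103/4040·(0.952200+0.947900))/(1+103/4040) = 9279/10000 ≈ 0.927900
step 4 [4y] zero: DF = P = 8939/10000 ≈ 0.893900
step 5 [5y] bond c/1=11/200: DF=(2279713/2000000 − 11/200·(0.952200+0.947900+0.927900+0.893900))/(1+11/200) = 554/625 ≈ 0.886400
step 6 [6y] bond c/1=1/25: DF=(264587/250000 − 1/25·(0.952200+0.947900+0.927900+0.893900+0.886400))/(1+1/25) = 2101/2500 ≈ 0.840400

1 1 4761/5000
2 2 9479/10000
3 3 9279/10000
4 4 8939/10000
5 5 554/625
6 6 2101/2500
DF(3y) = 9279/10000 ≈ 0.927900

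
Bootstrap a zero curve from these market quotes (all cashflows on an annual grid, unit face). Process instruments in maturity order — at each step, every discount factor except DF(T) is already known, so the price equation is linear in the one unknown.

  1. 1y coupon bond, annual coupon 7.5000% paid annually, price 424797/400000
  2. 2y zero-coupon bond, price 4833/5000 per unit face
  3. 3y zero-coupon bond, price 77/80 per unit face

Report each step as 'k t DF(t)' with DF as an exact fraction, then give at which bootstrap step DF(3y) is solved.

1 1 9879/10000
2 2 4833/5000
3 3 77/80
DF(3y) is solved at step 3

step 1 [1y] bond c/1=3/40: DF=(424797/400000 − 3/40·(0))/(1+3/40) = 9879/10000 ≈ 0.987900
step 2 [2y] zero: DF = P = 4833/5000 ≈ 0.966600
step 3 [3y] zero: DF = P = 77/80 ≈ 0.962500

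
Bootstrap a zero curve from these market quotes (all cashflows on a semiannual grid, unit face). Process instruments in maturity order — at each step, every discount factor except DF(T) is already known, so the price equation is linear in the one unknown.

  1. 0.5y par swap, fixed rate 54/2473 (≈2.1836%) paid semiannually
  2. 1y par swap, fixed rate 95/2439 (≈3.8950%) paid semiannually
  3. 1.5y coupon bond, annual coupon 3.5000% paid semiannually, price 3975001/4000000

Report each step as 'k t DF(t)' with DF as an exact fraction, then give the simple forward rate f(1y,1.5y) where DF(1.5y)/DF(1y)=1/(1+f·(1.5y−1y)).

step 1 [0.5y] swap r/2=27/2473: DF=(1 − 27/2473·(0))/(1+27/2473) = 2473/2500 ≈ 0.989200
step 2 [1y] swap r/2=95/4878: DF=(1 − 95/4878·(0.989200))/(1+95/4878) = 481/500 ≈ 0.962000
step 3 [1.5y] bond c/2=7/400: DF=(3975001/4000000 − 7/400·(0.989200+0.962000))/(1+7/400) = 9431/10000 ≈ 0.943100

1 1/2 2473/2500
2 1 481/500
3 3/2 9431/10000
f(1y,1.5y) = ((481/500)/(9431/10000) − 1)/(1/2) = 378/9431 ≈ 4.0081%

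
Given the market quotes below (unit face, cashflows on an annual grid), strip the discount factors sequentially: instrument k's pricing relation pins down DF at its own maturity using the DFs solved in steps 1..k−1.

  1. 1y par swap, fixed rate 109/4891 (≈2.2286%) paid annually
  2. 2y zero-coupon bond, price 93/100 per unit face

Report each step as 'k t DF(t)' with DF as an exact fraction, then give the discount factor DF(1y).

1 1 4891/5000
2 2 93/100
DF(1y) = 4891/5000 ≈ 0.978200

step 1 [1y] swap r/1=109/4891: DF=(1 − 109/4891·(0))/(1+109/4891) = 4891/5000 ≈ 0.978200
step 2 [2y] zero: DF = P = 93/100 ≈ 0.930000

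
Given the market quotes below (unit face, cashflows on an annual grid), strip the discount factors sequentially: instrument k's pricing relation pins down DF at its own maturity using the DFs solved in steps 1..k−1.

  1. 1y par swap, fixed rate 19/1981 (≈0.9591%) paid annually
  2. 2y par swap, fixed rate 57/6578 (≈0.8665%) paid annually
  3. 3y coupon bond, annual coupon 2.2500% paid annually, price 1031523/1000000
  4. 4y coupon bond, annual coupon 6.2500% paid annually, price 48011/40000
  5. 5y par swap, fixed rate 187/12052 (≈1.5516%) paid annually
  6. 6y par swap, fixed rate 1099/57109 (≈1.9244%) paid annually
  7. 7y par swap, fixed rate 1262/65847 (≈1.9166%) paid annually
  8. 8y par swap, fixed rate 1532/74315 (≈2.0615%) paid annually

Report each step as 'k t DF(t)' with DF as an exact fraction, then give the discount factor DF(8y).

1 1 1981/2000
2 2 9829/10000
3 3 4827/5000
4 4 598/625
5 5 2313/2500
6 6 8901/10000
7 7 4369/5000
8 8 2117/2500
DF(8y) = 2117/2500 ≈ 0.846800

step 1 [1y] swap r/1=19/1981: DF=(1 − 19/1981·(0))/(1+19/1981) = 1981/2000 ≈ 0.990500
step 2 [2y] swap r/1=57/6578: DF=(1 − 57/6578·(0.990500))/(1+57/6578) = 9829/10000 ≈ 0.982900
step 3 [3y] bond c/1=9/400: DF=(1031523/1000000 − 9/400·(0.990500+0.982900))/(1+9/400) = 4827/5000 ≈ 0.965400
step 4 [4y] bond c/1=1/16: DF=(48011/40000 − 1/16·(0.990500+0.982900+0.965400))/(1+1/16) = 598/625 ≈ 0.956800
step 5 [5y] swap r/1=187/12052: DF=(1 − 187/12052·(0.990500+0.982900+0.965400+0.956800))/(1+187/12052) = 2313/2500 ≈ 0.925200
step 6 [6y] swap r/1=1099/57109: DF=(1 − 1099/57109·(0.990500+0.982900+0.965400+0.956800+0.925200))/(1+1099/57109) = 8901/10000 ≈ 0.890100
step 7 [7y] swap r/1=1262/65847: DF=(1 − 1262/65847·(0.990500+0.982900+0.965400+0.956800+0.925200+0.890100))/(1+1262/65847) = 4369/5000 ≈ 0.873800
step 8 [8y] swap r/1=1532/74315: DF=(1 − 1532/74315·(0.990500+0.982900+0.965400+0.956800+0.925200+0.890100+0.873800))/(1+1532/74315) = 2117/2500 ≈ 0.846800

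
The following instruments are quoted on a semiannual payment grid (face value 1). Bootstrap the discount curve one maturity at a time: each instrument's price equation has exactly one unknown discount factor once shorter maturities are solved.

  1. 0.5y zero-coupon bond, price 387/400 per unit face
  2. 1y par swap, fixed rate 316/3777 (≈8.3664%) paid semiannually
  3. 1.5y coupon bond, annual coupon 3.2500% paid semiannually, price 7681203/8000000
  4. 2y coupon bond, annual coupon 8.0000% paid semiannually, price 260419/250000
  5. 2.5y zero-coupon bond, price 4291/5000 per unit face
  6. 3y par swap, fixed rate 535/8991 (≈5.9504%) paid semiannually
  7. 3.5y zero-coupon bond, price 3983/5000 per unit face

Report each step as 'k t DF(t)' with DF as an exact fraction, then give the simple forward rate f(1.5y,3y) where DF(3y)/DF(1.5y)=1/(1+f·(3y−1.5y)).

step 1 [0.5y] zero: DF = P = 387/400 ≈ 0.967500
step 2 [1y] swap r/2=158/3777: DF=(1 − 158/3777·(0.967500))/(1+158/3777) = 921/1000 ≈ 0.921000
step 3 [1.5y] bond c/2=13/800: DF=(7681203/8000000 − 13/800·(0.967500+0.921000))/(1+13/800) = 4573/5000 ≈ 0.914600
step 4 [2y] bond c/2=1/25: DF=(260419/250000 − 1/25·(0.967500+0.921000+0.914600))/(1+1/25) = 4469/5000 ≈ 0.893800
step 5 [2.5y] zero: DF = P = 4291/5000 ≈ 0.858200
step 6 [3y] swap r/2=535/17982: DF=(1 − 535/17982·(0.967500+0.921000+0.914600+0.893800+0.858200))/(1+535/17982) = 1679/2000 ≈ 0.839500
step 7 [3.5y] zero: DF = P = 3983/5000 ≈ 0.796600

1 1/2 387/400
2 1 921/1000
3 3/2 4573/5000
4 2 4469/5000
5 5/2 4291/5000
6 3 1679/2000
7 7/2 3983/5000
f(1.5y,3y) = ((4573/5000)/(1679/2000) − 1)/(3/2) = 1502/25185 ≈ 5.9639%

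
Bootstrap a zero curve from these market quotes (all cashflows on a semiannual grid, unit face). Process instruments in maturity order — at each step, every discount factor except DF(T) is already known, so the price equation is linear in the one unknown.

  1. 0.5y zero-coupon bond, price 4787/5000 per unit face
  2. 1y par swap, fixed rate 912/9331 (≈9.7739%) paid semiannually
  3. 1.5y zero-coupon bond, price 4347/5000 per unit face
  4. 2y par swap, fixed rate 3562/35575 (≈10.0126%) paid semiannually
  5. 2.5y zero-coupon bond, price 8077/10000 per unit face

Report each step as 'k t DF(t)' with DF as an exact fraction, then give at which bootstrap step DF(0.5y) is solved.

1 1/2 4787/5000
2 1 568/625
3 3/2 4347/5000
4 2 8219/10000
5 5/2 8077/10000
DF(0.5y) is solved at step 1

step 1 [0.5y] zero: DF = P = 4787/5000 ≈ 0.957400
step 2 [1y] swap r/2=456/9331: DF=(1 − 456/9331·(0.957400))/(1+456/9331) = 568/625 ≈ 0.908800
step 3 [1.5y] zero: DF = P = 4347/5000 ≈ 0.869400
step 4 [2y] swap r/2=1781/35575: DF=(1 − 1781/35575·(0.957400+0.908800+0.869400))/(1+1781/35575) = 8219/10000 ≈ 0.821900
step 5 [2.5y] zero: DF = P = 8077/10000 ≈ 0.807700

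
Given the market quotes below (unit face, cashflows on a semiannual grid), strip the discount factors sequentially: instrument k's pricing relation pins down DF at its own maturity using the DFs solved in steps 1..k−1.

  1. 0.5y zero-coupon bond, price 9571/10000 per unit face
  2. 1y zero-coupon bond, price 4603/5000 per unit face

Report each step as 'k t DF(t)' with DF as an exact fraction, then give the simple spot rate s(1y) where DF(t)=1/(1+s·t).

step 1 [0.5y] zero: DF = P = 9571/10000 ≈ 0.957100
step 2 [1y] zero: DF = P = 4603/5000 ≈ 0.920600

1 1/2 9571/10000
2 1 4603/5000
s(1y) = (1/(4603/5000) − 1)/(1) = 397/4603 ≈ 8.6248%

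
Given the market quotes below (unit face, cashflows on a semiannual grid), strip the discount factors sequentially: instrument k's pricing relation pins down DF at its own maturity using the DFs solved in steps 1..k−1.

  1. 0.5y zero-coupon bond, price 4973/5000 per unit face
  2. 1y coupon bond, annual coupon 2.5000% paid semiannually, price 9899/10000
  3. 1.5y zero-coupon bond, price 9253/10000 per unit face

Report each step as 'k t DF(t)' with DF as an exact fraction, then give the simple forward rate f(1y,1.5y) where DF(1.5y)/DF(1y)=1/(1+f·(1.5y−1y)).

1 1/2 4973/5000
2 1 4827/5000
3 3/2 9253/10000
f(1y,1.5y) = ((4827/5000)/(9253/10000) − 1)/(1/2) = 802/9253 ≈ 8.6675%

step 1 [0.5y] zero: DF = P = 4973/5000 ≈ 0.994600
step 2 [1y] bond c/2=1/80: DF=(9899/10000 − 1/80·(0.994600))/(1+1/80) = 4827/5000 ≈ 0.965400
step 3 [1.5y] zero: DF = P = 9253/10000 ≈ 0.925300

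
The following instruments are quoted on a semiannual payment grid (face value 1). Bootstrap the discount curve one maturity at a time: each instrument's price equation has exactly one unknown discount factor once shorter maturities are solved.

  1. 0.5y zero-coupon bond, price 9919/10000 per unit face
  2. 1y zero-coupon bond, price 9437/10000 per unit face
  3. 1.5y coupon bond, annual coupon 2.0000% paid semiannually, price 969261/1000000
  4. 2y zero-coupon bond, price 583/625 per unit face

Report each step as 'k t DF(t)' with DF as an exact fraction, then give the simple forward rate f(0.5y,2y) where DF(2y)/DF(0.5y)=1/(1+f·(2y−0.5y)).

step 1 [0.5y] zero: DF = P = 9919/10000 ≈ 0.991900
step 2 [1y] zero: DF = P = 9437/10000 ≈ 0.943700
step 3 [1.5y] bond c/2=1/100: DF=(969261/1000000 − 1/100·(0.991900+0.943700))/(1+1/100) = 1881/2000 ≈ 0.940500
step 4 [2y] zero: DF = P = 583/625 ≈ 0.932800

1 1/2 9919/10000
2 1 9437/10000
3 3/2 1881/2000
4 2 583/625
f(0.5y,2y) = ((9919/10000)/(583/625) − 1)/(3/2) = 197/4664 ≈ 4.2238%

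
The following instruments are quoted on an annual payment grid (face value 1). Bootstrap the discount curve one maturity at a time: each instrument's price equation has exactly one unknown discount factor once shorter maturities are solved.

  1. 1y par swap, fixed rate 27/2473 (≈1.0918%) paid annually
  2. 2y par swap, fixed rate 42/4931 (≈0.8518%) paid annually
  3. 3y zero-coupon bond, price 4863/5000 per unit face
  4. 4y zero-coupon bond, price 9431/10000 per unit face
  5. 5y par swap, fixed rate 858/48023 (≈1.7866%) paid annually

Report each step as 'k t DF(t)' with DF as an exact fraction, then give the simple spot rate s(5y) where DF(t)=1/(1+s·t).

step 1 [1y] swap r/1=27/2473: DF=(1 − 27/2473·(0))/(1+27/2473) = 2473/2500 ≈ 0.989200
step 2 [2y] swap r/1=42/4931: DF=(1 − 42/4931·(0.989200))/(1+42/4931) = 1229/1250 ≈ 0.983200
step 3 [3y] zero: DF = P = 4863/5000 ≈ 0.972600
step 4 [4y] zero: DF = P = 9431/10000 ≈ 0.943100
step 5 [5y] swap r/1=858/48023: DF=(1 − 858/48023·(0.989200+0.983200+0.972600+0.943100))/(1+858/48023) = 4571/5000 ≈ 0.914200

1 1 2473/2500
2 2 1229/1250
3 3 4863/5000
4 4 9431/10000
5 5 4571/5000
s(5y) = (1/(4571/5000) − 1)/(5) = 429/22855 ≈ 1.8771%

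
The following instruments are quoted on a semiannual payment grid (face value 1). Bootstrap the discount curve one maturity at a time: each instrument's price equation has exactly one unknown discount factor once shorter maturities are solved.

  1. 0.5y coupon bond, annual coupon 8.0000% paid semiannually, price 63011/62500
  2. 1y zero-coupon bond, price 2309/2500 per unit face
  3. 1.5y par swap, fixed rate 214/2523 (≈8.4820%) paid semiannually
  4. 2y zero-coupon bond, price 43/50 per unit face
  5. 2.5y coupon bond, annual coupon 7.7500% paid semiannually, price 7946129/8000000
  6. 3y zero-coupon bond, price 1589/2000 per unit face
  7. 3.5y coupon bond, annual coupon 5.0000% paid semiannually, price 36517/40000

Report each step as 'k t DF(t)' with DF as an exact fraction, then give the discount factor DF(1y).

step 1 [0.5y] bond c/2=1/25: DF=(63011/62500 − 1/25·(0))/(1+1/25) = 4847/5000 ≈ 0.969400
step 2 [1y] zero: DF = P = 2309/2500 ≈ 0.923600
step 3 [1.5y] swap r/2=107/2523: DF=(1 − 107/2523·(0.969400+0.923600))/(1+107/2523) = 8823/10000 ≈ 0.882300
step 4 [2y] zero: DF = P = 43/50 ≈ 0.860000
step 5 [2.5y] bond c/2=31/800: DF=(7946129/8000000 − 31/800·(0.969400+0.923600+0.882300+0.860000))/(1+31/800) = 4103/5000 ≈ 0.820600
step 6 [3y] zero: DF = P = 1589/2000 ≈ 0.794500
step 7 [3.5y] bond c/2=1/40: DF=(36517/40000 − 1/40·(0.969400+0.923600+0.882300+0.860000+0.820600+0.794500))/(1+1/40) = 3813/5000 ≈ 0.762600

1 1/2 4847/5000
2 1 2309/2500
3 3/2 8823/10000
4 2 43/50
5 5/2 4103/5000
6 3 1589/2000
7 7/2 3813/5000
DF(1y) = 2309/2500 ≈ 0.923600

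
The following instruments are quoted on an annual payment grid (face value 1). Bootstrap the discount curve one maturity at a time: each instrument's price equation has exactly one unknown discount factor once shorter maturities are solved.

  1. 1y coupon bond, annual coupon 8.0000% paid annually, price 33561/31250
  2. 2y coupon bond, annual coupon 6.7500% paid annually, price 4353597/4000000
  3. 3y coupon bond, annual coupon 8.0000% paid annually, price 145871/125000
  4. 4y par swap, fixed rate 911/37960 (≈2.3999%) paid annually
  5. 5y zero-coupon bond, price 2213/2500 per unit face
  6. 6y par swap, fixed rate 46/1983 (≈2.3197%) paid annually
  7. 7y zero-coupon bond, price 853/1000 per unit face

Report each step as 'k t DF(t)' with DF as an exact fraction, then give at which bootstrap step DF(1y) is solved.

1 1 1243/1250
2 2 9567/10000
3 3 117/125
4 4 9089/10000
5 5 2213/2500
6 6 1089/1250
7 7 853/1000
DF(1y) is solved at step 1

step 1 [1y] bond c/1=2/25: DF=(33561/31250 − 2/25·(0))/(1+2/25) = 1243/1250 ≈ 0.994400
step 2 [2y] bond c/1=27/400: DF=(4353597/4000000 − 27/400·(0.994400))/(1+27/400) = 9567/10000 ≈ 0.956700
step 3 [3y] bond c/1=2/25: DF=(145871/125000 − 2/25·(0.994400+0.956700))/(1+2/25) = 117/125 ≈ 0.936000
step 4 [4y] swap r/1=911/37960: DF=(1 − 911/37960·(0.994400+0.956700+0.936000))/(1+911/37960) = 9089/10000 ≈ 0.908900
step 5 [5y] zero: DF = P = 2213/2500 ≈ 0.885200
step 6 [6y] swap r/1=46/1983: DF=(1 − 46/1983·(0.994400+0.956700+0.936000+0.908900+0.885200))/(1+46/1983) = 1089/1250 ≈ 0.871200
step 7 [7y] zero: DF = P = 853/1000 ≈ 0.853000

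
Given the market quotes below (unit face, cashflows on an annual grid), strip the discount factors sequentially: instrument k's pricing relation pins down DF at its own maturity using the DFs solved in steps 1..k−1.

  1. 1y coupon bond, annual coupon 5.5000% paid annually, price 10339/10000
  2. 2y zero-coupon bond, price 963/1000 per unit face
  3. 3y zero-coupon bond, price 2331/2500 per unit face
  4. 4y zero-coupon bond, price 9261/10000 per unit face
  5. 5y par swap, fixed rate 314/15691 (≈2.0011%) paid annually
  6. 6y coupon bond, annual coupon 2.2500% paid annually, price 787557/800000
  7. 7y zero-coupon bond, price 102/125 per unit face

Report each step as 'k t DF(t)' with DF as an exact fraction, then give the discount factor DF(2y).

1 1 49/50
2 2 963/1000
3 3 2331/2500
4 4 9261/10000
5 5 4529/5000
6 6 537/625
7 7 102/125
DF(2y) = 963/1000 ≈ 0.963000

step 1 [1y] bond c/1=11/200: DF=(10339/10000 − 11/200·(0))/(1+11/200) = 49/50 ≈ 0.980000
step 2 [2y] zero: DF = P = 963/1000 ≈ 0.963000
step 3 [3y] zero: DF = P = 2331/2500 ≈ 0.932400
step 4 [4y] zero: DF = P = 9261/10000 ≈ 0.926100
step 5 [5y] swap r/1=314/15691: DF=(1 − 314/15691·(0.980000+0.963000+0.932400+0.926100))/(1+314/15691) = 4529/5000 ≈ 0.905800
step 6 [6y] bond c/1=9/400: DF=(787557/800000 − 9/400·(0.980000+0.963000+0.932400+0.926100+0.905800))/(1+9/400) = 537/625 ≈ 0.859200
step 7 [7y] zero: DF = P = 102/125 ≈ 0.816000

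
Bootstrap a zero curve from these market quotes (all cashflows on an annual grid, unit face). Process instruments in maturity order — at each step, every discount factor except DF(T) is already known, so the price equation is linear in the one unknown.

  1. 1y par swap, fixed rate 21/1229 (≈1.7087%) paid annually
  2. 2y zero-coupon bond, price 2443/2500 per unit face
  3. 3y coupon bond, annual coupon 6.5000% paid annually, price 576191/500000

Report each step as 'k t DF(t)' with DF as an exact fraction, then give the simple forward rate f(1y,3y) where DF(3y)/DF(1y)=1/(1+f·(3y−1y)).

1 1 1229/1250
2 2 2443/2500
3 3 1203/1250
f(1y,3y) = ((1229/1250)/(1203/1250) − 1)/(2) = 13/1203 ≈ 1.0806%

step 1 [1y] swap r/1=21/1229: DF=(1 − 21/1229·(0))/(1+21/1229) = 1229/1250 ≈ 0.983200
step 2 [2y] zero: DF = P = 2443/2500 ≈ 0.977200
step 3 [3y] bond c/1=13/200: DF=(576191/500000 − 13/200·(0.983200+0.977200))/(1+13/200) = 1203/1250 ≈ 0.962400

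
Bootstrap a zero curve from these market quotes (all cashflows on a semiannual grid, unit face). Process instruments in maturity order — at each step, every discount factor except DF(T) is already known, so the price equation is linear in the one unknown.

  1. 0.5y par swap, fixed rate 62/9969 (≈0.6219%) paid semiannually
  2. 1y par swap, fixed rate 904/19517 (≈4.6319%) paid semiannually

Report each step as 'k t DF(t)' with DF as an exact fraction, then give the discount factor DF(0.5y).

1 1/2 9969/10000
2 1 2387/2500
DF(0.5y) = 9969/10000 ≈ 0.996900

step 1 [0.5y] swap r/2=31/9969: DF=(1 − 31/9969·(0))/(1+31/9969) = 9969/10000 ≈ 0.996900
step 2 [1y] swap r/2=452/19517: DF=(1 − 452/19517·(0.996900))/(1+452/19517) = 2387/2500 ≈ 0.954800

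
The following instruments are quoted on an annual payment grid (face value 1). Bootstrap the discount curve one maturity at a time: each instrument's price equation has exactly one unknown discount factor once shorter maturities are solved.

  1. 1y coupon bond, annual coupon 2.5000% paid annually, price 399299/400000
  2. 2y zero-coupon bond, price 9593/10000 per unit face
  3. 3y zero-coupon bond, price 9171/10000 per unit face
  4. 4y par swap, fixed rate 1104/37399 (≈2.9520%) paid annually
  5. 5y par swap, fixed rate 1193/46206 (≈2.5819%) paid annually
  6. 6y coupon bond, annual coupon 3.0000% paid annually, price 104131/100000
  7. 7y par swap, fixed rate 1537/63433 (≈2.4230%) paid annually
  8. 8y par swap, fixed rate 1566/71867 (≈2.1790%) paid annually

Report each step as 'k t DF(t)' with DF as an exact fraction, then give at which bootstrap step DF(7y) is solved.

step 1 [1y] bond c/1=1/40: DF=(399299/400000 − 1/40·(0))/(1+1/40) = 9739/10000 ≈ 0.973900
step 2 [2y] zero: DF = P = 9593/10000 ≈ 0.959300
step 3 [3y] zero: DF = P = 9171/10000 ≈ 0.917100
step 4 [4y] swap r/1=1104/37399: DF=(1 − 1104/37399·(0.973900+0.959300+0.917100))/(1+1104/37399) = 556/625 ≈ 0.889600
step 5 [5y] swap r/1=1193/46206: DF=(1 − 1193/46206·(0.973900+0.959300+0.917100+0.889600))/(1+1193/46206) = 8807/10000 ≈ 0.880700
step 6 [6y] bond c/1=3/100: DF=(104131/100000 − 3/100·(0.973900+0.959300+0.917100+0.889600+0.880700))/(1+3/100) = 2191/2500 ≈ 0.876400
step 7 [7y] swap r/1=1537/63433: DF=(1 − 1537/63433·(0.973900+0.959300+0.917100+0.889600+0.880700+0.876400))/(1+1537/63433) = 8463/10000 ≈ 0.846300
step 8 [8y] swap r/1=1566/71867: DF=(1 − 1566/71867·(0.973900+0.959300+0.917100+0.889600+0.880700+0.876400+0.846300))/(1+1566/71867) = 4217/5000 ≈ 0.843400

1 1 9739/10000
2 2 9593/10000
3 3 9171/10000
4 4 556/625
5 5 8807/10000
6 6 2191/2500
7 7 8463/10000
8 8 4217/5000
DF(7y) is solved at step 7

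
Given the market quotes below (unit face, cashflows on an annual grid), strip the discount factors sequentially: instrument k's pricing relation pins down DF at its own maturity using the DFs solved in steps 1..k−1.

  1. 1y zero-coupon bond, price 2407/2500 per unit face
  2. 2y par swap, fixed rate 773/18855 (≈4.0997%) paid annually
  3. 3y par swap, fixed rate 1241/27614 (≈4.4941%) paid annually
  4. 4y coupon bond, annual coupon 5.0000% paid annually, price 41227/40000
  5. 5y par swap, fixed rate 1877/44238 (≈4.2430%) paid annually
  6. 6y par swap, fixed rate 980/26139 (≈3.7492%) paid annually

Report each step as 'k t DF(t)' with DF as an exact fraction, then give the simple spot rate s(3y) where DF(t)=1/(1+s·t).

1 1 2407/2500
2 2 9227/10000
3 3 8759/10000
4 4 8501/10000
5 5 8123/10000
6 6 201/250
s(3y) = (1/(8759/10000) − 1)/(3) = 1241/26277 ≈ 4.7228%

step 1 [1y] zero: DF = P = 2407/2500 ≈ 0.962800
step 2 [2y] swap r/1=773/18855: DF=(1 − 773/18855·(0.962800))/(1+773/18855) = 9227/10000 ≈ 0.922700
step 3 [3y] swap r/1=1241/27614: DF=(1 − 1241/27614·(0.962800+0.922700))/(1+1241/27614) = 8759/10000 ≈ 0.875900
step 4 [4y] bond c/1=1/20: DF=(41227/40000 − 1/20·(0.962800+0.922700+0.875900))/(1+1/20) = 8501/10000 ≈ 0.850100
step 5 [5y] swap r/1=1877/44238: DF=(1 − 1877/44238·(0.962800+0.922700+0.875900+0.850100))/(1+1877/44238) = 8123/10000 ≈ 0.812300
step 6 [6y] swap r/1=980/26139: DF=(1 − 980/26139·(0.962800+0.922700+0.875900+0.850100+0.812300))/(1+980/26139) = 201/250 ≈ 0.804000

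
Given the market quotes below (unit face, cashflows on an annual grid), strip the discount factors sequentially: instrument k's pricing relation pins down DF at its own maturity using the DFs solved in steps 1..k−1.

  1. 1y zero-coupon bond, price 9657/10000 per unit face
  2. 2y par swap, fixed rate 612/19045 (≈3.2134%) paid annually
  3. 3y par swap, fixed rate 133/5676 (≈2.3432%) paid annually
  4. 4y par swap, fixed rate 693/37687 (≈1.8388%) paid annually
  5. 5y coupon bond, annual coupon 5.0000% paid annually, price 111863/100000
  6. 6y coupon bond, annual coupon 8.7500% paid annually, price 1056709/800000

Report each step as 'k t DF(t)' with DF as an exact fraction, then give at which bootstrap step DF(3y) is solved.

1 1 9657/10000
2 2 2347/2500
3 3 1867/2000
4 4 9307/10000
5 5 8859/10000
6 6 8401/10000
DF(3y) is solved at step 3

step 1 [1y] zero: DF = P = 9657/10000 ≈ 0.965700
step 2 [2y] swap r/1=612/19045: DF=(1 − 612/19045·(0.965700))/(1+612/19045) = 2347/2500 ≈ 0.938800
step 3 [3y] swap r/1=133/5676: DF=(1 − 133/5676·(0.965700+0.938800))/(1+133/5676) = 1867/2000 ≈ 0.933500
step 4 [4y] swap r/1=693/37687: DF=(1 − 693/37687·(0.965700+0.938800+0.933500))/(1+693/37687) = 9307/10000 ≈ 0.930700
step 5 [5y] bond c/1=1/20: DF=(111863/100000 − 1/20·(0.965700+0.938800+0.933500+0.930700))/(1+1/20) = 8859/10000 ≈ 0.885900
step 6 [6y] bond c/1=7/80: DF=(1056709/800000 − 7/80·(0.965700+0.938800+0.933500+0.930700+0.885900))/(1+7/80) = 8401/10000 ≈ 0.840100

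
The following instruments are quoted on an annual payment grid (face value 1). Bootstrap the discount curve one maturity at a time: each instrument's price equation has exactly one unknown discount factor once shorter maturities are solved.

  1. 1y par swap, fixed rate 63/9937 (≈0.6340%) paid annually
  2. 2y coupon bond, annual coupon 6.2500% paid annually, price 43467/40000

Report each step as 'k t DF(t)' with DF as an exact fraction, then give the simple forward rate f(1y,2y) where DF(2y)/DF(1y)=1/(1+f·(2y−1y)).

1 1 9937/10000
2 2 9643/10000
f(1y,2y) = ((9937/10000)/(9643/10000) − 1)/(1) = 294/9643 ≈ 3.0488%

step 1 [1y] swap r/1=63/9937: DF=(1 − 63/9937·(0))/(1+63/9937) = 9937/10000 ≈ 0.993700
step 2 [2y] bond c/1=1/16: DF=(43467/40000 − 1/16·(0.993700))/(1+1/16) = 9643/10000 ≈ 0.964300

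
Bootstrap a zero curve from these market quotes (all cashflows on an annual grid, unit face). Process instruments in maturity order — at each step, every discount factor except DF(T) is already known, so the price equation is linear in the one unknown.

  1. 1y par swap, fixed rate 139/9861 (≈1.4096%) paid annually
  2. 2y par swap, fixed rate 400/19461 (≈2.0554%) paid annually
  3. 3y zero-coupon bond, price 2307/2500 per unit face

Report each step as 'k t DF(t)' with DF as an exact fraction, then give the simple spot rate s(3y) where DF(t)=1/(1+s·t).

step 1 [1y] swap r/1=139/9861: DF=(1 − 139/9861·(0))/(1+139/9861) = 9861/10000 ≈ 0.986100
step 2 [2y] swap r/1=400/19461: DF=(1 − 400/19461·(0.986100))/(1+400/19461) = 24/25 ≈ 0.960000
step 3 [3y] zero: DF = P = 2307/2500 ≈ 0.922800

1 1 9861/10000
2 2 24/25
3 3 2307/2500
s(3y) = (1/(2307/2500) − 1)/(3) = 193/6921 ≈ 2.7886%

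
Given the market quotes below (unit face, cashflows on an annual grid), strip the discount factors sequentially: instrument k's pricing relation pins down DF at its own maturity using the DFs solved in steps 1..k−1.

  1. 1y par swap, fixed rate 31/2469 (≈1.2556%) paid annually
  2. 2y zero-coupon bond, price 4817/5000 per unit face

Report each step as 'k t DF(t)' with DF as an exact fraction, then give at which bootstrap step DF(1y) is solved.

step 1 [1y] swap r/1=31/2469: DF=(1 − 31/2469·(0))/(1+31/2469) = 2469/2500 ≈ 0.987600
step 2 [2y] zero: DF = P = 4817/5000 ≈ 0.963400

1 1 2469/2500
2 2 4817/5000
DF(1y) is solved at step 1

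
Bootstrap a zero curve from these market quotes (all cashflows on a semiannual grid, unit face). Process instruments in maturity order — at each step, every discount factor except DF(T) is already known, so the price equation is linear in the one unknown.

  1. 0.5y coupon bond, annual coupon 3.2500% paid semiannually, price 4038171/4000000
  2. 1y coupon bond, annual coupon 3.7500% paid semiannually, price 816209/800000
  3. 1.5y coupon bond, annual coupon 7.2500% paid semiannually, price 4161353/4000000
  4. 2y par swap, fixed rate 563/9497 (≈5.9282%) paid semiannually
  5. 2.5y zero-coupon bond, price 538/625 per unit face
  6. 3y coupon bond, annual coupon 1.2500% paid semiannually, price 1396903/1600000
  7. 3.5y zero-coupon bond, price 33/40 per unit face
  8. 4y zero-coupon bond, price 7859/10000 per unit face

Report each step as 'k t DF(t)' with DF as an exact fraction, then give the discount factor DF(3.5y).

step 1 [0.5y] bond c/2=13/800: DF=(4038171/4000000 − 13/800·(0))/(1+13/800) = 4967/5000 ≈ 0.993400
step 2 [1y] bond c/2=3/160: DF=(816209/800000 − 3/160·(0.993400))/(1+3/160) = 1229/1250 ≈ 0.983200
step 3 [1.5y] bond c/2=29/800: DF=(4161353/4000000 − 29/800·(0.993400+0.983200))/(1+29/800) = 2337/2500 ≈ 0.934800
step 4 [2y] swap r/2=563/18994: DF=(1 − 563/18994·(0.993400+0.983200+0.934800))/(1+563/18994) = 4437/5000 ≈ 0.887400
step 5 [2.5y] zero: DF = P = 538/625 ≈ 0.860800
step 6 [3y] bond c/2=1/160: DF=(1396903/1600000 − 1/160·(0.993400+0.983200+0.934800+0.887400+0.860800))/(1+1/160) = 8387/10000 ≈ 0.838700
step 7 [3.5y] zero: DF = P = 33/40 ≈ 0.825000
step 8 [4y] zero: DF = P = 7859/10000 ≈ 0.785900

1 1/2 4967/5000
2 1 1229/1250
3 3/2 2337/2500
4 2 4437/5000
5 5/2 538/625
6 3 8387/10000
7 7/2 33/40
8 4 7859/10000
DF(3.5y) = 33/40 ≈ 0.825000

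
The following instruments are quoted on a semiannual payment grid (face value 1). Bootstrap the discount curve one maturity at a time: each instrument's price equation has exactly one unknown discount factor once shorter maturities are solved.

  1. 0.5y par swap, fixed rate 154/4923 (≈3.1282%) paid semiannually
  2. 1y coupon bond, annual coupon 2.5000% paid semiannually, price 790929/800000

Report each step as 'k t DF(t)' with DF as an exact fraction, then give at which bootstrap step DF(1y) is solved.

step 1 [0.5y] swap r/2=77/4923: DF=(1 − 77/4923·(0))/(1+77/4923) = 4923/5000 ≈ 0.984600
step 2 [1y] bond c/2=1/80: DF=(790929/800000 − 1/80·(0.984600))/(1+1/80) = 9643/10000 ≈ 0.964300

1 1/2 4923/5000
2 1 9643/10000
DF(1y) is solved at step 2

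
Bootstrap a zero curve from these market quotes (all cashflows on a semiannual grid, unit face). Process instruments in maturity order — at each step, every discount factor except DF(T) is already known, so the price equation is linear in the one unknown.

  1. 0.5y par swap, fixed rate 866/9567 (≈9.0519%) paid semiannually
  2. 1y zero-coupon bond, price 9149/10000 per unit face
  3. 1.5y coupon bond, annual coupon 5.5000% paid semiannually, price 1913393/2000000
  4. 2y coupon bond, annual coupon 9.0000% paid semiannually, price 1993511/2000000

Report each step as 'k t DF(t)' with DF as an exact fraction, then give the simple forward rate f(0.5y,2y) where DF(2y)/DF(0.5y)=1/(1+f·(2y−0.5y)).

1 1/2 9567/10000
2 1 9149/10000
3 3/2 881/1000
4 2 8353/10000
f(0.5y,2y) = ((9567/10000)/(8353/10000) − 1)/(3/2) = 2428/25059 ≈ 9.6891%

step 1 [0.5y] swap r/2=433/9567: DF=(1 − 433/9567·(0))/(1+433/9567) = 9567/10000 ≈ 0.956700
step 2 [1y] zero: DF = P = 9149/10000 ≈ 0.914900
step 3 [1.5y] bond c/2=11/400: DF=(1913393/2000000 − 11/400·(0.956700+0.914900))/(1+11/400) = 881/1000 ≈ 0.881000
step 4 [2y] bond c/2=9/200: DF=(1993511/2000000 − 9/200·(0.956700+0.914900+0.881000))/(1+9/200) = 8353/10000 ≈ 0.835300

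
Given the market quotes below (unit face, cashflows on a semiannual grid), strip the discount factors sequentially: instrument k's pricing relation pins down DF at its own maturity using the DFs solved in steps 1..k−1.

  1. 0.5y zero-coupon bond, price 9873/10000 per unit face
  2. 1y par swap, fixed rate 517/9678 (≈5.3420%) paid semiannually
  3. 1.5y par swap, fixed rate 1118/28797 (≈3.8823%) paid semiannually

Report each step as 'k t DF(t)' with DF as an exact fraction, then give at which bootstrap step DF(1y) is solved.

step 1 [0.5y] zero: DF = P = 9873/10000 ≈ 0.987300
step 2 [1y] swap r/2=517/19356: DF=(1 − 517/19356·(0.987300))/(1+517/19356) = 9483/10000 ≈ 0.948300
step 3 [1.5y] swap r/2=559/28797: DF=(1 − 559/28797·(0.987300+0.948300))/(1+559/28797) = 9441/10000 ≈ 0.944100

1 1/2 9873/10000
2 1 9483/10000
3 3/2 9441/10000
DF(1y) is solved at step 2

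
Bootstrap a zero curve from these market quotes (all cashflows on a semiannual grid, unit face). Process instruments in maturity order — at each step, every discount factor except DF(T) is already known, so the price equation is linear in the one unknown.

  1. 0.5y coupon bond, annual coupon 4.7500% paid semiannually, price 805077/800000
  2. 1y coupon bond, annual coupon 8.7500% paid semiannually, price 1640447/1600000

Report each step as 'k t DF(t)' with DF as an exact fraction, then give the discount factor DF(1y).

1 1/2 983/1000
2 1 9411/10000
DF(1y) = 9411/10000 ≈ 0.941100

step 1 [0.5y] bond c/2=19/800: DF=(805077/800000 − 19/800·(0))/(1+19/800) = 983/1000 ≈ 0.983000
step 2 [1y] bond c/2=7/160: DF=(1640447/1600000 − 7/160·(0.983000))/(1+7/160) = 9411/10000 ≈ 0.941100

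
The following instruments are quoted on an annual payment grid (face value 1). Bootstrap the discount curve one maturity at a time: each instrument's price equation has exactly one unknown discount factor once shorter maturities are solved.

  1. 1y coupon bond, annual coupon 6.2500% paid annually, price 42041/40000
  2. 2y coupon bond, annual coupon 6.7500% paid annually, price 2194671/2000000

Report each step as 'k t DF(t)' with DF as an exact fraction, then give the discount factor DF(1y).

step 1 [1y] bond c/1=1/16: DF=(42041/40000 − 1/16·(0))/(1+1/16) = 2473/2500 ≈ 0.989200
step 2 [2y] bond c/1=27/400: DF=(2194671/2000000 − 27/400·(0.989200))/(1+27/400) = 4827/5000 ≈ 0.965400

1 1 2473/2500
2 2 4827/5000
DF(1y) = 2473/2500 ≈ 0.989200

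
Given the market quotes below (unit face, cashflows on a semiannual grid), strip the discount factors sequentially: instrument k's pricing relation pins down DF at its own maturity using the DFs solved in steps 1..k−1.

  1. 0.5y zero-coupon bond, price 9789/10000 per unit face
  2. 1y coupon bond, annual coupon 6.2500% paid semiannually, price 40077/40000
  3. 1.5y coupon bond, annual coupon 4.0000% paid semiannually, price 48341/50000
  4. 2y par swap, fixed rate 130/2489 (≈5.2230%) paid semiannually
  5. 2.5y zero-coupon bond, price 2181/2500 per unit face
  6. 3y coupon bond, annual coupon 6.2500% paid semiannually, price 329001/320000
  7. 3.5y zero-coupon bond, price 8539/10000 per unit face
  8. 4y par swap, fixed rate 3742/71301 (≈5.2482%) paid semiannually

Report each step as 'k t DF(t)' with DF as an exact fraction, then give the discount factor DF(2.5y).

step 1 [0.5y] zero: DF = P = 9789/10000 ≈ 0.978900
step 2 [1y] bond c/2=1/32: DF=(40077/40000 − 1/32·(0.978900))/(1+1/32) = 9419/10000 ≈ 0.941900
step 3 [1.5y] bond c/2=1/50: DF=(48341/50000 − 1/50·(0.978900+0.941900))/(1+1/50) = 4551/5000 ≈ 0.910200
step 4 [2y] swap r/2=65/2489: DF=(1 − 65/2489·(0.978900+0.941900+0.910200))/(1+65/2489) = 361/400 ≈ 0.902500
step 5 [2.5y] zero: DF = P = 2181/2500 ≈ 0.872400
step 6 [3y] bond c/2=1/32: DF=(329001/320000 − 1/32·(0.978900+0.941900+0.910200+0.902500+0.872400))/(1+1/32) = 4287/5000 ≈ 0.857400
step 7 [3.5y] zero: DF = P = 8539/10000 ≈ 0.853900
step 8 [4y] swap r/2=1871/71301: DF=(1 − 1871/71301·(0.978900+0.941900+0.910200+0.902500+0.872400+0.857400+0.853900))/(1+1871/71301) = 8129/10000 ≈ 0.812900

1 1/2 9789/10000
2 1 9419/10000
3 3/2 4551/5000
4 2 361/400
5 5/2 2181/2500
6 3 4287/5000
7 7/2 8539/10000
8 4 8129/10000
DF(2.5y) = 2181/2500 ≈ 0.872400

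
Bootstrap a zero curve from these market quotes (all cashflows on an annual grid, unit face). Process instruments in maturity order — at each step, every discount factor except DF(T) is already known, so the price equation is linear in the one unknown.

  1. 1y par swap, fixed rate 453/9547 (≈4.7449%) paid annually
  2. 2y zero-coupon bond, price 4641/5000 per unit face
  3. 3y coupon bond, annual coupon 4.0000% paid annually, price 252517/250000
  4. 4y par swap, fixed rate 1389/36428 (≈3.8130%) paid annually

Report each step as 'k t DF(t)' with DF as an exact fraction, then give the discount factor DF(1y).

step 1 [1y] swap r/1=453/9547: DF=(1 − 453/9547·(0))/(1+453/9547) = 9547/10000 ≈ 0.954700
step 2 [2y] zero: DF = P = 4641/5000 ≈ 0.928200
step 3 [3y] bond c/1=1/25: DF=(252517/250000 − 1/25·(0.954700+0.928200))/(1+1/25) = 2247/2500 ≈ 0.898800
step 4 [4y] swap r/1=1389/36428: DF=(1 − 1389/36428·(0.954700+0.928200+0.898800))/(1+1389/36428) = 8611/10000 ≈ 0.861100

1 1 9547/10000
2 2 4641/5000
3 3 2247/2500
4 4 8611/10000
DF(1y) = 9547/10000 ≈ 0.954700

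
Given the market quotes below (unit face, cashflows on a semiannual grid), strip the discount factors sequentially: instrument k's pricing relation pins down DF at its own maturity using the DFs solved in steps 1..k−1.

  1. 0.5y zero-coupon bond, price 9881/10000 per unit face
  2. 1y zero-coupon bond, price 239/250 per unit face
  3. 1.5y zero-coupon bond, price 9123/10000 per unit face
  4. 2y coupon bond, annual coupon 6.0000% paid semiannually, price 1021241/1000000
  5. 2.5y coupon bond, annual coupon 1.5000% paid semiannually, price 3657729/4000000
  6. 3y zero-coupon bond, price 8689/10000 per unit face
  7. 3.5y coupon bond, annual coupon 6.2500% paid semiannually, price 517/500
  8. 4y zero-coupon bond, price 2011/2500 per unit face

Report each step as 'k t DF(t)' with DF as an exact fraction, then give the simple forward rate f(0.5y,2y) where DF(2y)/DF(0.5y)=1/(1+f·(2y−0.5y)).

step 1 [0.5y] zero: DF = P = 9881/10000 ≈ 0.988100
step 2 [1y] zero: DF = P = 239/250 ≈ 0.956000
step 3 [1.5y] zero: DF = P = 9123/10000 ≈ 0.912300
step 4 [2y] bond c/2=3/100: DF=(1021241/1000000 − 3/100·(0.988100+0.956000+0.912300))/(1+3/100) = 9083/10000 ≈ 0.908300
step 5 [2.5y] bond c/2=3/400: DF=(3657729/4000000 − 3/400·(0.988100+0.956000+0.912300+0.908300))/(1+3/400) = 2199/2500 ≈ 0.879600
step 6 [3y] zero: DF = P = 8689/10000 ≈ 0.868900
step 7 [3.5y] bond c/2=1/32: DF=(517/500 − 1/32·(0.988100+0.956000+0.912300+0.908300+0.879600+0.868900))/(1+1/32) = 2089/2500 ≈ 0.835600
step 8 [4y] zero: DF = P = 2011/2500 ≈ 0.804400

1 1/2 9881/10000
2 1 239/250
3 3/2 9123/10000
4 2 9083/10000
5 5/2 2199/2500
6 3 8689/10000
7 7/2 2089/2500
8 4 2011/2500
f(0.5y,2y) = ((9881/10000)/(9083/10000) − 1)/(3/2) = 532/9083 ≈ 5.8571%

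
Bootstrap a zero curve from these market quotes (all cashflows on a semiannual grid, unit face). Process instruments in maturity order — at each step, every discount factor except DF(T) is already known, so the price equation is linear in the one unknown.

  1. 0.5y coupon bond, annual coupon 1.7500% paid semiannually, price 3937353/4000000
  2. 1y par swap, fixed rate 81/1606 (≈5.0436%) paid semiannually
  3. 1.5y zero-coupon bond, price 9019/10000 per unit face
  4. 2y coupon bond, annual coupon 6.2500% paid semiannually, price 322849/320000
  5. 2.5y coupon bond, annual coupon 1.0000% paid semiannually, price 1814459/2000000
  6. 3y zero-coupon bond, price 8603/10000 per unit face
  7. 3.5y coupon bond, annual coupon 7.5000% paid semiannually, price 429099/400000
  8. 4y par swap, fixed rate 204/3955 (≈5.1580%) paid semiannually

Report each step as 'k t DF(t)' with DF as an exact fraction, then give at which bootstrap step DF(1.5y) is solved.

step 1 [0.5y] bond c/2=7/800: DF=(3937353/4000000 − 7/800·(0))/(1+7/800) = 4879/5000 ≈ 0.975800
step 2 [1y] swap r/2=81/3212: DF=(1 − 81/3212·(0.975800))/(1+81/3212) = 4757/5000 ≈ 0.951400
step 3 [1.5y] zero: DF = P = 9019/10000 ≈ 0.901900
step 4 [2y] bond c/2=1/32: DF=(322849/320000 − 1/32·(0.975800+0.951400+0.901900))/(1+1/32) = 4463/5000 ≈ 0.892600
step 5 [2.5y] bond c/2=1/200: DF=(1814459/2000000 − 1/200·(0.975800+0.951400+0.901900+0.892600))/(1+1/200) = 4421/5000 ≈ 0.884200
step 6 [3y] zero: DF = P = 8603/10000 ≈ 0.860300
step 7 [3.5y] bond c/2=3/80: DF=(429099/400000 − 3/80·(0.975800+0.951400+0.901900+0.892600+0.884200+0.860300))/(1+3/80) = 2091/2500 ≈ 0.836400
step 8 [4y] swap r/2=102/3955: DF=(1 − 102/3955·(0.975800+0.951400+0.901900+0.892600+0.884200+0.860300+0.836400))/(1+102/3955) = 2041/2500 ≈ 0.816400

1 1/2 4879/5000
2 1 4757/5000
3 3/2 9019/10000
4 2 4463/5000
5 5/2 4421/5000
6 3 8603/10000
7 7/2 2091/2500
8 4 2041/2500
DF(1.5y) is solved at step 3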